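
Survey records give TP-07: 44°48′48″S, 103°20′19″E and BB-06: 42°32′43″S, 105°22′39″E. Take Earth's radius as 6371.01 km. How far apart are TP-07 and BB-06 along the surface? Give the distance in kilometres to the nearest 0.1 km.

300.8 km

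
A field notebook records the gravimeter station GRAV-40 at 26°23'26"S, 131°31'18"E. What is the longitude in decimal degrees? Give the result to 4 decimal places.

131.5217°E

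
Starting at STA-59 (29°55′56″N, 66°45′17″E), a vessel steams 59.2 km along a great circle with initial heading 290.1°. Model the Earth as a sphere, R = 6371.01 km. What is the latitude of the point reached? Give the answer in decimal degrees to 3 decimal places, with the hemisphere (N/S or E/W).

30.114°N

STA-59: φ = +29.93222°, λ = +66.75472°
δ = d/R = 59.2/6371.01 = 0.009292 rad
φ₂ = arcsin(sin φ₁ cos δ + cos φ₁ sin δ cos θ)
   = arcsin(0.49898·0.99996 + 0.86662·0.00929·0.34366) = 30.11393°
λ₂ = λ₁ + atan2(sin θ sin δ cos φ₁, cos δ − sin φ₁ sin φ₂) = 66.17674°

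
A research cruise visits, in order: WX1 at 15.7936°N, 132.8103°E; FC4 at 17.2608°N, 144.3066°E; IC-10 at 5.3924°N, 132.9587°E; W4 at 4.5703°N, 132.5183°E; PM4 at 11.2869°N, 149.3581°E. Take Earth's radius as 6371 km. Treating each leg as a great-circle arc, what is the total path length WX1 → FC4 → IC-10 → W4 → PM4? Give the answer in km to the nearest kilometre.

WX1→FC4: c = 0.194023 rad, d = 1236.12 km
FC4→IC-10: c = 0.283665 rad, d = 1807.23 km
IC-10→W4: c = 0.016264 rad, d = 103.62 km
W4→PM4: c = 0.313635 rad, d = 1998.17 km
Total = 1236.12 + 1807.23 + 103.62 + 1998.17 = 5145.14 km

5145 km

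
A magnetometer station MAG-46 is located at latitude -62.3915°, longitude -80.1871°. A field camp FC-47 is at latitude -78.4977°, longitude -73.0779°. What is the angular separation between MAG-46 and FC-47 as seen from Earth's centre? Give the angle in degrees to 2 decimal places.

16.25°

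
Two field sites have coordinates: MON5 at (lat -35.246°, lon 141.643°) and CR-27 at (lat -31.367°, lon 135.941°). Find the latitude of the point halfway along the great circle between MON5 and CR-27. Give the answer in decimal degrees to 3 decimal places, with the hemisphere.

33.339°S

Bx = cos φ₂ cos Δλ = 0.849626,  By = cos φ₂ sin Δλ = -0.084834
φₘ = atan2(sin φ₁ + sin φ₂, √((cos φ₁ + Bx)² + By²)) = -33.33906°
λₘ = λ₁ + atan2(By, cos φ₁ + Bx) = 138.72851°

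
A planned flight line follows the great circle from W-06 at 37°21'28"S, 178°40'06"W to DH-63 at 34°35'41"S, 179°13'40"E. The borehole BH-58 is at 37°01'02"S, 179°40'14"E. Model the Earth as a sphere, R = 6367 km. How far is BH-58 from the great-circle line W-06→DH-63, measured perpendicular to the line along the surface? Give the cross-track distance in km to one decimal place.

W-06: φ = -37.35778°, λ = -178.66833°
DH-63: φ = -34.59472°, λ = +179.22778°
BH-58: φ = -37.01722°, λ = +179.67056°
δ₁₃ = central angle W-06→BH-58 = 0.023849 rad  (haversine)
θ₁₃ = bearing W-06→BH-58 = 283.929°,  θ₁₂ = bearing W-06→DH-63 = 327.735°
dₓₜ = R·arcsin(sin δ₁₃ · sin(θ₁₃ − θ₁₂)) = 6367·arcsin(0.02385·sin(-43.806°)) = -105.106 km
|dₓₜ| = 105.106 km

105.1 km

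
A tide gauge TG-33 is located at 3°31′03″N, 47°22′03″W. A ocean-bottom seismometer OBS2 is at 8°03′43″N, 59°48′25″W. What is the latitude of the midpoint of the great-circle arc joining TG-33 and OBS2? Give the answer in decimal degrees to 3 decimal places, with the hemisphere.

5.824°N

TG-33: φ = +3.51750°, λ = -47.36750°
OBS2: φ = +8.06194°, λ = -59.80694°
Bx = cos φ₂ cos Δλ = 0.966873,  By = cos φ₂ sin Δλ = -0.213279
φₘ = atan2(sin φ₁ + sin φ₂, √((cos φ₁ + Bx)² + By²)) = 5.82377°
λₘ = λ₁ + atan2(By, cos φ₁ + Bx) = -53.56210°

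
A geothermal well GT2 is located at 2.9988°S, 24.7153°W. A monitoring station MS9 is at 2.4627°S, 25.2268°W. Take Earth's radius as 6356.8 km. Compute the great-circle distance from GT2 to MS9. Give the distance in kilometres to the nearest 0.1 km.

Δφ = 0.5361°,  Δλ = -0.5115°
a = sin²(Δφ/2) + cos φ₁ cos φ₂ sin²(Δλ/2) = 0.000042
c = 2·arcsin(√a) = 0.012925 rad = 0.7406°
d = R·c = 6356.8 × 0.012925 = 82.2 km

82.2 km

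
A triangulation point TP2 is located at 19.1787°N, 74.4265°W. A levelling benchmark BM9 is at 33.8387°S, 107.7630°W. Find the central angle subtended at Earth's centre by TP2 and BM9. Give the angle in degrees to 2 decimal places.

61.80°

Δφ = -53.0174°,  Δλ = -33.3365°
a = sin²(Δφ/2) + cos φ₁ cos φ₂ sin²(Δλ/2) = 0.263756
c = 2·arcsin(√a) = 1.078685 rad = 61.8041°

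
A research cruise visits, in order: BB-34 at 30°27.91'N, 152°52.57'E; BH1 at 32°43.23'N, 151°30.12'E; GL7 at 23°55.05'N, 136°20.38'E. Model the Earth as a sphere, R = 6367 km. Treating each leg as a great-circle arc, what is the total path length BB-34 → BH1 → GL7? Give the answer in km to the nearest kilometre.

BB-34: φ = +30.46517°, λ = +152.87617°
BH1: φ = +32.72050°, λ = +151.50200°
GL7: φ = +23.91750°, λ = +136.33967°
BB-34→BH1: c = 0.044347 rad, d = 282.36 km
BH1→GL7: c = 0.278576 rad, d = 1773.70 km
Total = 282.36 + 1773.70 = 2056.05 km

2056 km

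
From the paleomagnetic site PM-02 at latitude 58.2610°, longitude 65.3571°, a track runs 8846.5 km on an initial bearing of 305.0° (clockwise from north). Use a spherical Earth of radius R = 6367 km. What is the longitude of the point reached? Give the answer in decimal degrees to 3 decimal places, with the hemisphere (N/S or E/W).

δ = d/R = 8846.5/6367 = 1.389430 rad
φ₂ = arcsin(sin φ₁ cos δ + cos φ₁ sin δ cos θ)
   = arcsin(0.85045·0.18037 + 0.52605·0.98360·0.57358) = 26.75528°
λ₂ = λ₁ + atan2(sin θ sin δ cos φ₁, cos δ − sin φ₁ sin φ₂) = -50.17802°

50.178°W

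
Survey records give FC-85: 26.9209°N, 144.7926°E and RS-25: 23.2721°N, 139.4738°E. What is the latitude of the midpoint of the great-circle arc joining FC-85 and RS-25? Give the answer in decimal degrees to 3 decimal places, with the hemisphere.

25.120°N

Bx = cos φ₂ cos Δλ = 0.914684,  By = cos φ₂ sin Δλ = -0.085155
φₘ = atan2(sin φ₁ + sin φ₂, √((cos φ₁ + Bx)² + By²)) = 25.12022°
λₘ = λ₁ + atan2(By, cos φ₁ + Bx) = 142.09350°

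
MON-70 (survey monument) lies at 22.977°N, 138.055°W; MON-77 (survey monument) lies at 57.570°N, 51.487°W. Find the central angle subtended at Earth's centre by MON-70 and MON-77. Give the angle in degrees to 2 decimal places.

68.96°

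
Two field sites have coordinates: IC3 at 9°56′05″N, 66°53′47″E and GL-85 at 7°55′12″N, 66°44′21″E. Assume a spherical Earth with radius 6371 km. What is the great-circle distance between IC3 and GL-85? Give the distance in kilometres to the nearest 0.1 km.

224.7 km

IC3: φ = +9.93472°, λ = +66.89639°
GL-85: φ = +7.92000°, λ = +66.73917°
Δφ = -2.0147°,  Δλ = -0.1572°
a = sin²(Δφ/2) + cos φ₁ cos φ₂ sin²(Δλ/2) = 0.000311
c = 2·arcsin(√a) = 0.035268 rad = 2.0207°
d = R·c = 6371 × 0.035268 = 224.7 km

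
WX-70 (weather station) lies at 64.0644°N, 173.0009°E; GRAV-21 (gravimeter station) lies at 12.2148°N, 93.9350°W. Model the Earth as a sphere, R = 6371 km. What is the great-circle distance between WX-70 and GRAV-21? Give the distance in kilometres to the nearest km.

Δφ = -51.8496°,  Δλ = 93.0641°
a = sin²(Δφ/2) + cos φ₁ cos φ₂ sin²(Δλ/2) = 0.416290
c = 2·arcsin(√a) = 1.402585 rad = 80.3622°
d = R·c = 6371 × 1.402585 = 8935.9 km

8936 km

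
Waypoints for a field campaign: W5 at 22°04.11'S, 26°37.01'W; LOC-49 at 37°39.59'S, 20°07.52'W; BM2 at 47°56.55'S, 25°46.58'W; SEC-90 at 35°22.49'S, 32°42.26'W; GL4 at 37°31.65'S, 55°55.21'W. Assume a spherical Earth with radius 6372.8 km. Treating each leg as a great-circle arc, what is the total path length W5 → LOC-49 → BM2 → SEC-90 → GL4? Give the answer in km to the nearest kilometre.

6670 km

W5: φ = -22.06850°, λ = -26.61683°
LOC-49: φ = -37.65983°, λ = -20.12533°
BM2: φ = -47.94250°, λ = -25.77633°
SEC-90: φ = -35.37483°, λ = -32.70433°
GL4: φ = -37.52750°, λ = -55.92017°
W5→LOC-49: c = 0.289105 rad, d = 1842.41 km
LOC-49→BM2: c = 0.193372 rad, d = 1232.32 km
BM2→SEC-90: c = 0.236979 rad, d = 1510.22 km
SEC-90→GL4: c = 0.327241 rad, d = 2085.44 km
Total = 1842.41 + 1232.32 + 1510.22 + 2085.44 = 6670.39 km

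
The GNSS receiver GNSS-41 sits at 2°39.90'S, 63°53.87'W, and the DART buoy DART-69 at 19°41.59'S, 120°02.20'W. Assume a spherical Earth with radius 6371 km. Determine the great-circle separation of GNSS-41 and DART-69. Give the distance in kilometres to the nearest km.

GNSS-41: φ = -2.66500°, λ = -63.89783°
DART-69: φ = -19.69317°, λ = -120.03667°
Δφ = -17.0282°,  Δλ = -56.1388°
a = sin²(Δφ/2) + cos φ₁ cos φ₂ sin²(Δλ/2) = 0.230153
c = 2·arcsin(√a) = 1.000722 rad = 57.3372°
d = R·c = 6371 × 1.000722 = 6375.6 km

6376 km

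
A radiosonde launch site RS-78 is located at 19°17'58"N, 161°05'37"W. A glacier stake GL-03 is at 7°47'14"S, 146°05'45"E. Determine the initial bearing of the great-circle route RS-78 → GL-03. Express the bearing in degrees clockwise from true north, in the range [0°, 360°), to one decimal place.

247.6°

RS-78: φ = +19.29944°, λ = -161.09361°
GL-03: φ = -7.78722°, λ = +146.09583°
Δλ = -52.8106°
y = sin Δλ · cos φ₂ = -0.789295
x = cos φ₁ sin φ₂ − sin φ₁ cos φ₂ cos Δλ = -0.325813
θ = atan2(y, x) = -112.4303° → 247.5697° (mod 360°)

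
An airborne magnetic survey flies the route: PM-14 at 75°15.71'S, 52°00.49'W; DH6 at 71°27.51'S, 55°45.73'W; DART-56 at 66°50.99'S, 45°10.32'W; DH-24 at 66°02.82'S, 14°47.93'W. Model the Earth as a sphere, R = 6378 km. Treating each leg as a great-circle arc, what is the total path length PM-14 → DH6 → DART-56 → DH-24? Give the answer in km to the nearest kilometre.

2441 km

PM-14: φ = -75.26183°, λ = -52.00817°
DH6: φ = -71.45850°, λ = -55.76217°
DART-56: φ = -66.84983°, λ = -45.17200°
DH-24: φ = -66.04700°, λ = -14.79883°
PM-14→DH6: c = 0.068948 rad, d = 439.75 km
DH6→DART-56: c = 0.103610 rad, d = 660.82 km
DART-56→DH-24: c = 0.210171 rad, d = 1340.47 km
Total = 439.75 + 660.82 + 1340.47 = 2441.04 km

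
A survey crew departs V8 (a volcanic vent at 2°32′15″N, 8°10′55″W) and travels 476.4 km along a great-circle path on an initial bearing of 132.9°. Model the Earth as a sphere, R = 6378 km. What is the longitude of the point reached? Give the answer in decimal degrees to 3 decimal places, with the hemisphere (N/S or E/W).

V8: φ = +2.53750°, λ = -8.18194°
δ = d/R = 476.4/6378 = 0.074694 rad
φ₂ = arcsin(sin φ₁ cos δ + cos φ₁ sin δ cos θ)
   = arcsin(0.04427·0.99721 + 0.99902·0.07462·-0.68072) = -0.37810°
λ₂ = λ₁ + atan2(sin θ sin δ cos φ₁, cos δ − sin φ₁ sin φ₂) = -5.04819°

5.048°W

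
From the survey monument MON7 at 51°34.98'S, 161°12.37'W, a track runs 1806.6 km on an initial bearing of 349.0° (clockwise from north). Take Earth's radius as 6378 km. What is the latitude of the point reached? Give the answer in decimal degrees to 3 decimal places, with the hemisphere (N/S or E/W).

35.578°S

MON7: φ = -51.58300°, λ = -161.20617°
δ = d/R = 1806.6/6378 = 0.283255 rad
φ₂ = arcsin(sin φ₁ cos δ + cos φ₁ sin δ cos θ)
   = arcsin(-0.78351·0.96015 + 0.62138·0.27948·0.98163) = -35.57815°
λ₂ = λ₁ + atan2(sin θ sin δ cos φ₁, cos δ − sin φ₁ sin φ₂) = -164.96562°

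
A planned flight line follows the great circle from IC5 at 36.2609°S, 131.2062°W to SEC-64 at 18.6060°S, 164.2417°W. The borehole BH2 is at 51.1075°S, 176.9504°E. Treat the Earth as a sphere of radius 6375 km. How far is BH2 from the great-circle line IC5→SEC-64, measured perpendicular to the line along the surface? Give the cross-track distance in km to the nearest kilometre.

δ₁₃ = central angle IC5→BH2 = 0.687039 rad  (haversine)
θ₁₃ = bearing IC5→BH2 = 231.115°,  θ₁₂ = bearing IC5→SEC-64 = 292.372°
dₓₜ = R·arcsin(sin δ₁₃ · sin(θ₁₃ − θ₁₂)) = 6375·arcsin(0.63425·sin(-61.258°)) = -3759.282 km
|dₓₜ| = 3759.282 km

3759 km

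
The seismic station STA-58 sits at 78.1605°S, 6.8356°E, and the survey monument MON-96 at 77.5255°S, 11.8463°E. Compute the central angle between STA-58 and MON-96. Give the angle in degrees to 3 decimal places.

Δφ = 0.6350°,  Δλ = 5.0107°
a = sin²(Δφ/2) + cos φ₁ cos φ₂ sin²(Δλ/2) = 0.000115
c = 2·arcsin(√a) = 0.021484 rad = 1.2310°

1.231°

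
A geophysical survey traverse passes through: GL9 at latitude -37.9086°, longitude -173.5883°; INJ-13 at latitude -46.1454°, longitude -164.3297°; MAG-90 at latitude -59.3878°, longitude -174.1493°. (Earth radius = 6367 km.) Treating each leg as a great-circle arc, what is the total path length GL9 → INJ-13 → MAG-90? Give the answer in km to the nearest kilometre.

2800 km

GL9→INJ-13: c = 0.187019 rad, d = 1190.75 km
INJ-13→MAG-90: c = 0.252700 rad, d = 1608.94 km
Total = 1190.75 + 1608.94 = 2799.69 km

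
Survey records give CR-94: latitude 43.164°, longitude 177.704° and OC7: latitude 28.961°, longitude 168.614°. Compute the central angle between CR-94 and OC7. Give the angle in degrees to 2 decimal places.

Δφ = -14.2030°,  Δλ = -9.0900°
a = sin²(Δφ/2) + cos φ₁ cos φ₂ sin²(Δλ/2) = 0.019291
c = 2·arcsin(√a) = 0.278686 rad = 15.9675°

15.97°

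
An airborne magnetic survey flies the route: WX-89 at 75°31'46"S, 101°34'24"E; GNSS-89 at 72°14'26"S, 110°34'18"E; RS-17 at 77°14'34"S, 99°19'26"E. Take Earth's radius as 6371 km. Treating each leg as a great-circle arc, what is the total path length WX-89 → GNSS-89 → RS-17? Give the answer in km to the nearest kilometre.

WX-89: φ = -75.52944°, λ = +101.57333°
GNSS-89: φ = -72.24056°, λ = +110.57167°
RS-17: φ = -77.24278°, λ = +99.32389°
WX-89→GNSS-89: c = 0.071919 rad, d = 458.20 km
GNSS-89→RS-17: c = 0.101062 rad, d = 643.86 km
Total = 458.20 + 643.86 = 1102.06 km

1102 km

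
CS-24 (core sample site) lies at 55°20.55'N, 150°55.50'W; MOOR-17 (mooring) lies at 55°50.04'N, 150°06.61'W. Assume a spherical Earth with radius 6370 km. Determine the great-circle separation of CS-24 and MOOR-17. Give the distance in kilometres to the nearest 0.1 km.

CS-24: φ = +55.34250°, λ = -150.92500°
MOOR-17: φ = +55.83400°, λ = -150.11017°
Δφ = 0.4915°,  Δλ = 0.8148°
a = sin²(Δφ/2) + cos φ₁ cos φ₂ sin²(Δλ/2) = 0.000035
c = 2·arcsin(√a) = 0.011755 rad = 0.6735°
d = R·c = 6370 × 0.011755 = 74.9 km

74.9 km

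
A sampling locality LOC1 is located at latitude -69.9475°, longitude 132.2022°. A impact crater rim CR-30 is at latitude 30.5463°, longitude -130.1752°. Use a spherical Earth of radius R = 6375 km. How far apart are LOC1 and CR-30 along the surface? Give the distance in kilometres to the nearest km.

13475 km

Δφ = 100.4938°,  Δλ = 97.6226°
a = sin²(Δφ/2) + cos φ₁ cos φ₂ sin²(Δλ/2) = 0.758297
c = 2·arcsin(√a) = 2.113666 rad = 121.1041°
d = R·c = 6375 × 2.113666 = 13474.6 km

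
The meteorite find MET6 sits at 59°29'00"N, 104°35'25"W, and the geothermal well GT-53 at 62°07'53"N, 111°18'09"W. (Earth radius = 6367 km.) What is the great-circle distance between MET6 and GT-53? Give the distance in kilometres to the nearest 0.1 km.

467.5 km

MET6: φ = +59.48333°, λ = -104.59028°
GT-53: φ = +62.13139°, λ = -111.30250°
Δφ = 2.6481°,  Δλ = -6.7122°
a = sin²(Δφ/2) + cos φ₁ cos φ₂ sin²(Δλ/2) = 0.001347
c = 2·arcsin(√a) = 0.073430 rad = 4.2072°
d = R·c = 6367 × 0.073430 = 467.5 km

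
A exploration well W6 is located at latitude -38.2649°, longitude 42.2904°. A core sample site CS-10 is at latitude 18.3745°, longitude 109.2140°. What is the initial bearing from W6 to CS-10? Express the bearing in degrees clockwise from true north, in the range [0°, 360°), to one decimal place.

Δλ = 66.9236°
y = sin Δλ · cos φ₂ = 0.873079
x = cos φ₁ sin φ₂ − sin φ₁ cos φ₂ cos Δλ = 0.477865
θ = atan2(y, x) = 61.3066° → 61.3066° (mod 360°)

61.3°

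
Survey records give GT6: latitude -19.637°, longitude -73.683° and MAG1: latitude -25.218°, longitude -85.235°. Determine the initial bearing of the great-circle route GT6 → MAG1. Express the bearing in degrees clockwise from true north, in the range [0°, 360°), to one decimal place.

240.3°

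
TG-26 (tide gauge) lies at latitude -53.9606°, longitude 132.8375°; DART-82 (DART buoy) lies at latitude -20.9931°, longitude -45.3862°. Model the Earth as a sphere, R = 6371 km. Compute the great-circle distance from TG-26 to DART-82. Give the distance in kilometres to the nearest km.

11679 km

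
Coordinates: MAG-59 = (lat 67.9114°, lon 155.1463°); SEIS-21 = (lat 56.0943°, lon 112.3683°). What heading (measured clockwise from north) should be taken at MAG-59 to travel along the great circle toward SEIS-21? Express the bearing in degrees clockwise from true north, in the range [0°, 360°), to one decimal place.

259.9°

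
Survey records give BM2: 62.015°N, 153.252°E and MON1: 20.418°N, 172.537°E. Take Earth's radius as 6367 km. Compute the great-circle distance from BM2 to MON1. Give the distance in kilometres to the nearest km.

4854 km

Δφ = -41.5970°,  Δλ = 19.2850°
a = sin²(Δφ/2) + cos φ₁ cos φ₂ sin²(Δλ/2) = 0.138422
c = 2·arcsin(√a) = 0.762434 rad = 43.6843°
d = R·c = 6367 × 0.762434 = 4854.4 km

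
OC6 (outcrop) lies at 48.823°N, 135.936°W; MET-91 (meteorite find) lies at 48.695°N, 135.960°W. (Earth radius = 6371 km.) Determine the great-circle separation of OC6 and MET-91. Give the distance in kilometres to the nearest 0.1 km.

Δφ = -0.1280°,  Δλ = -0.0240°
a = sin²(Δφ/2) + cos φ₁ cos φ₂ sin²(Δλ/2) = 0.000001
c = 2·arcsin(√a) = 0.002251 rad = 0.1290°
d = R·c = 6371 × 0.002251 = 14.3 km

14.3 km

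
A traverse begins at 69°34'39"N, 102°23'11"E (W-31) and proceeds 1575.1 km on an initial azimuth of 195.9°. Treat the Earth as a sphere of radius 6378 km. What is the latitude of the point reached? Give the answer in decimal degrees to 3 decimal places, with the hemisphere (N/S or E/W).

55.759°N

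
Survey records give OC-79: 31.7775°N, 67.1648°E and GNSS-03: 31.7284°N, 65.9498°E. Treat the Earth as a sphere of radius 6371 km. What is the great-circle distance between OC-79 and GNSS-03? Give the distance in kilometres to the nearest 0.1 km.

Δφ = -0.0491°,  Δλ = -1.2150°
a = sin²(Δφ/2) + cos φ₁ cos φ₂ sin²(Δλ/2) = 0.000081
c = 2·arcsin(√a) = 0.018052 rad = 1.0343°
d = R·c = 6371 × 0.018052 = 115.0 km

115.0 km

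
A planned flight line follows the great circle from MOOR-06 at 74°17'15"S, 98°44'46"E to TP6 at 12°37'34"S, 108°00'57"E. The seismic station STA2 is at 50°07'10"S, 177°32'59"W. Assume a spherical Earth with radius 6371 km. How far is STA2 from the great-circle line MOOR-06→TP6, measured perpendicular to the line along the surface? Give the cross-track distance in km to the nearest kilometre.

MOOR-06: φ = -74.28750°, λ = +98.74611°
TP6: φ = -12.62611°, λ = +108.01583°
STA2: φ = -50.11944°, λ = -177.54972°
δ₁₃ = central angle MOOR-06→STA2 = 0.710939 rad  (haversine)
θ₁₃ = bearing MOOR-06→STA2 = 102.400°,  θ₁₂ = bearing MOOR-06→TP6 = 10.266°
dₓₜ = R·arcsin(sin δ₁₃ · sin(θ₁₃ − θ₁₂)) = 6371·arcsin(0.65255·sin(92.135°)) = 4525.585 km
|dₓₜ| = 4525.585 km

4526 km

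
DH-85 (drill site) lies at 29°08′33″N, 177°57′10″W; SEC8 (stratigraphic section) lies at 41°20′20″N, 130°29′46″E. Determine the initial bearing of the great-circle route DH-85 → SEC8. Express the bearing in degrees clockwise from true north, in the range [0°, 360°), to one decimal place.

DH-85: φ = +29.14250°, λ = -177.95278°
SEC8: φ = +41.33889°, λ = +130.49611°
Δλ = -51.5511°
y = sin Δλ · cos φ₂ = -0.588011
x = cos φ₁ sin φ₂ − sin φ₁ cos φ₂ cos Δλ = 0.349540
θ = atan2(y, x) = -59.2709° → 300.7291° (mod 360°)

300.7°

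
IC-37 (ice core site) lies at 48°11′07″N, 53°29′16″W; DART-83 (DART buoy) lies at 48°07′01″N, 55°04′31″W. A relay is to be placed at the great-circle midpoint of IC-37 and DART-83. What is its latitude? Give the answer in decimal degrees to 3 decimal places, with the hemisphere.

IC-37: φ = +48.18528°, λ = -53.48778°
DART-83: φ = +48.11694°, λ = -55.07528°
Bx = cos φ₂ cos Δλ = 0.667356,  By = cos φ₂ sin Δλ = -0.018495
φₘ = atan2(sin φ₁ + sin φ₂, √((cos φ₁ + Bx)² + By²)) = 48.15384°
λₘ = λ₁ + atan2(By, cos φ₁ + Bx) = -54.28206°

48.154°N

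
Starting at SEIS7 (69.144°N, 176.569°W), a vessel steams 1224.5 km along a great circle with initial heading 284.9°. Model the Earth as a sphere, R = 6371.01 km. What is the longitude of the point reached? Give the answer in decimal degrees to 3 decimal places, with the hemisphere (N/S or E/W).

152.128°E

δ = d/R = 1224.5/6371.01 = 0.192199 rad
φ₂ = arcsin(sin φ₁ cos δ + cos φ₁ sin δ cos θ)
   = arcsin(0.93448·0.98159 + 0.35602·0.19102·0.25713) = 69.18906°
λ₂ = λ₁ + atan2(sin θ sin δ cos φ₁, cos δ − sin φ₁ sin φ₂) = 152.12774°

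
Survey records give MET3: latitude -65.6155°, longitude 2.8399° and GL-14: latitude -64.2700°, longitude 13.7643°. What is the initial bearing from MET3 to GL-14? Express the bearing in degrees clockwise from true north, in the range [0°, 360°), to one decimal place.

78.8°

Δλ = 10.9244°
y = sin Δλ · cos φ₂ = 0.082274
x = cos φ₁ sin φ₂ − sin φ₁ cos φ₂ cos Δλ = 0.016316
θ = atan2(y, x) = 78.7832° → 78.7832° (mod 360°)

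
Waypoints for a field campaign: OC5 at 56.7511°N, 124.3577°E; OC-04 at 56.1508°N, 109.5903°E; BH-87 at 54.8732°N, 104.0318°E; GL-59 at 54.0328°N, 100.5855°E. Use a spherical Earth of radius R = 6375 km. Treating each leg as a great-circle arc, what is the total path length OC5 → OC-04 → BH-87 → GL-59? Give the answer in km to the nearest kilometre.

OC5→OC-04: c = 0.142546 rad, d = 908.73 km
OC-04→BH-87: c = 0.059265 rad, d = 377.81 km
BH-87→GL-59: c = 0.037915 rad, d = 241.71 km
Total = 908.73 + 377.81 + 241.71 = 1528.25 km

1528 km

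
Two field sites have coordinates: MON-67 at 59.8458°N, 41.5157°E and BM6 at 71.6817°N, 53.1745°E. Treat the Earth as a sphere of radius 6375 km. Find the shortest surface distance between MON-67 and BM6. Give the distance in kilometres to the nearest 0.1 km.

Δφ = 11.8359°,  Δλ = 11.6588°
a = sin²(Δφ/2) + cos φ₁ cos φ₂ sin²(Δλ/2) = 0.012259
c = 2·arcsin(√a) = 0.221897 rad = 12.7138°
d = R·c = 6375 × 0.221897 = 1414.6 km

1414.6 km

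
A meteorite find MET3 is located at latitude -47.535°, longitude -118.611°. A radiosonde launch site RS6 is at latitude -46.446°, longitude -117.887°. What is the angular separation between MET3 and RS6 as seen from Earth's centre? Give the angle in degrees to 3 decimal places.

1.196°

Δφ = 1.0890°,  Δλ = 0.7240°
a = sin²(Δφ/2) + cos φ₁ cos φ₂ sin²(Δλ/2) = 0.000109
c = 2·arcsin(√a) = 0.020869 rad = 1.1957°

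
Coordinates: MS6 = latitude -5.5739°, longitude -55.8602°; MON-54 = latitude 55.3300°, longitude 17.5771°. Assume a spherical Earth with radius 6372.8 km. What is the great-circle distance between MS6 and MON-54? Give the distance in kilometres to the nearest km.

Δφ = 60.9039°,  Δλ = 73.4373°
a = sin²(Δφ/2) + cos φ₁ cos φ₂ sin²(Δλ/2) = 0.459246
c = 2·arcsin(√a) = 1.489197 rad = 85.3247°
d = R·c = 6372.8 × 1.489197 = 9490.4 km

9490 km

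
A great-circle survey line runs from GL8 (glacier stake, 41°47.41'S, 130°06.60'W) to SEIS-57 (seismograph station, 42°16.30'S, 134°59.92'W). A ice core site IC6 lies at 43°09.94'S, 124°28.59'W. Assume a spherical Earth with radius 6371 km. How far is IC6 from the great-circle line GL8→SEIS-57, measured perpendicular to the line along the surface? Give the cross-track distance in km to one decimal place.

GL8: φ = -41.79017°, λ = -130.11000°
SEIS-57: φ = -42.27167°, λ = -134.99867°
IC6: φ = -43.16567°, λ = -124.47650°
δ₁₃ = central angle GL8→IC6 = 0.076369 rad  (haversine)
θ₁₃ = bearing GL8→IC6 = 110.206°,  θ₁₂ = bearing GL8→SEIS-57 = 260.814°
dₓₜ = R·arcsin(sin δ₁₃ · sin(θ₁₃ − θ₁₂)) = 6371·arcsin(0.07629·sin(-150.608°)) = -238.614 km
|dₓₜ| = 238.614 km

238.6 km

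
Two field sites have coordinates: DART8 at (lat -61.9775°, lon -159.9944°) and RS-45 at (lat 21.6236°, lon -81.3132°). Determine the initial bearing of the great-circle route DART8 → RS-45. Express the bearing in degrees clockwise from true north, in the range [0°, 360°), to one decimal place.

Δλ = 78.6812°
y = sin Δλ · cos φ₂ = 0.911544
x = cos φ₁ sin φ₂ − sin φ₁ cos φ₂ cos Δλ = 0.334197
θ = atan2(y, x) = 69.8657° → 69.8657° (mod 360°)

69.9°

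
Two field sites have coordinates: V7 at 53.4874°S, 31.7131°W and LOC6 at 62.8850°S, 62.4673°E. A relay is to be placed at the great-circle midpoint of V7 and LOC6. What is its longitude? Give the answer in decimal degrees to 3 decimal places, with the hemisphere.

7.265°E

Bx = cos φ₂ cos Δλ = -0.033225,  By = cos φ₂ sin Δλ = 0.454565
φₘ = atan2(sin φ₁ + sin φ₂, √((cos φ₁ + Bx)² + By²)) = -66.89505°
λₘ = λ₁ + atan2(By, cos φ₁ + Bx) = 7.26528°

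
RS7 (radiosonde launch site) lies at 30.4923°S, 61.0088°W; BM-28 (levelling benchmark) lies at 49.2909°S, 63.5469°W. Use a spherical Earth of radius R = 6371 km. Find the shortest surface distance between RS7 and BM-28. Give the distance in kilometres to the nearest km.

2101 km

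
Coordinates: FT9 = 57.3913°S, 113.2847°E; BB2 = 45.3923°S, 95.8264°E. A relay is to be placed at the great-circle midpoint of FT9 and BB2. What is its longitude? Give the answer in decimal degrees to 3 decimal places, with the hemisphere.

Bx = cos φ₂ cos Δλ = 0.669900,  By = cos φ₂ sin Δλ = -0.210683
φₘ = atan2(sin φ₁ + sin φ₂, √((cos φ₁ + Bx)² + By²)) = -51.71118°
λₘ = λ₁ + atan2(By, cos φ₁ + Bx) = 103.39787°

103.398°E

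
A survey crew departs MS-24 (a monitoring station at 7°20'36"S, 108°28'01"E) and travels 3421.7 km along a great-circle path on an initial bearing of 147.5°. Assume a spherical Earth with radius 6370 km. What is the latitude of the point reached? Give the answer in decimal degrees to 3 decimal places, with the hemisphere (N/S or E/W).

32.536°S

MS-24: φ = -7.34333°, λ = +108.46694°
δ = d/R = 3421.7/6370 = 0.537159 rad
φ₂ = arcsin(sin φ₁ cos δ + cos φ₁ sin δ cos θ)
   = arcsin(-0.12781·0.85917 + 0.99180·0.51170·-0.84339) = -32.53639°
λ₂ = λ₁ + atan2(sin θ sin δ cos φ₁, cos δ − sin φ₁ sin φ₂) = 127.50032°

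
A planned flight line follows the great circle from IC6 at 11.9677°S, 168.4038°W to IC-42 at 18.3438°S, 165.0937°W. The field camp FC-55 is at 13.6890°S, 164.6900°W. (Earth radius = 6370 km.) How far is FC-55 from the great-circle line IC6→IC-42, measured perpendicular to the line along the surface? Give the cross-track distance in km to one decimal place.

δ₁₃ = central angle IC6→FC-55 = 0.069974 rad  (haversine)
θ₁₃ = bearing IC6→FC-55 = 115.828°,  θ₁₂ = bearing IC6→IC-42 = 153.800°
dₓₜ = R·arcsin(sin δ₁₃ · sin(θ₁₃ − θ₁₂)) = 6370·arcsin(0.06992·sin(-37.972°)) = -274.114 km
|dₓₜ| = 274.114 km

274.1 km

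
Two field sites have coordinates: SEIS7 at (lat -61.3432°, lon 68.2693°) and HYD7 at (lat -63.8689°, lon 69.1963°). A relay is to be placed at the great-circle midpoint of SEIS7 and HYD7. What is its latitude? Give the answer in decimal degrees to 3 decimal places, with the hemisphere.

62.607°S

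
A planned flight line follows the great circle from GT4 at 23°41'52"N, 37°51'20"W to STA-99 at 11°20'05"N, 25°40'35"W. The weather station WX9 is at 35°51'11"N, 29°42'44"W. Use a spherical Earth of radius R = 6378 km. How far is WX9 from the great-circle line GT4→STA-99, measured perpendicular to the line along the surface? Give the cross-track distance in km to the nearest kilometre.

1498 km

GT4: φ = +23.69778°, λ = -37.85556°
STA-99: φ = +11.33472°, λ = -25.67639°
WX9: φ = +35.85306°, λ = -29.71222°
δ₁₃ = central angle GT4→WX9 = 0.245166 rad  (haversine)
θ₁₃ = bearing GT4→WX9 = 28.231°,  θ₁₂ = bearing GT4→STA-99 = 134.775°
dₓₜ = R·arcsin(sin δ₁₃ · sin(θ₁₃ − θ₁₂)) = 6378·arcsin(0.24272·sin(-106.544°)) = -1497.687 km
|dₓₜ| = 1497.687 km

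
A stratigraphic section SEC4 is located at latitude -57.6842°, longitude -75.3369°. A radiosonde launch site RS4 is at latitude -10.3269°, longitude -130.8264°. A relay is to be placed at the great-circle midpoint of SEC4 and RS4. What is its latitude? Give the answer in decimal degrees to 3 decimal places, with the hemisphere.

36.988°S

Bx = cos φ₂ cos Δλ = 0.557380,  By = cos φ₂ sin Δλ = -0.810674
φₘ = atan2(sin φ₁ + sin φ₂, √((cos φ₁ + Bx)² + By²)) = -36.98792°
λₘ = λ₁ + atan2(By, cos φ₁ + Bx) = -111.92707°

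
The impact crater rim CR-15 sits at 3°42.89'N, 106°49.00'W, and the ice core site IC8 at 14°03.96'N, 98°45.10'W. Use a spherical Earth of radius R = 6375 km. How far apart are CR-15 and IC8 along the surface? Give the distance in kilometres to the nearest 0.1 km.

CR-15: φ = +3.71483°, λ = -106.81667°
IC8: φ = +14.06600°, λ = -98.75167°
Δφ = 10.3512°,  Δλ = 8.0650°
a = sin²(Δφ/2) + cos φ₁ cos φ₂ sin²(Δλ/2) = 0.012924
c = 2·arcsin(√a) = 0.227864 rad = 13.0556°
d = R·c = 6375 × 0.227864 = 1452.6 km

1452.6 km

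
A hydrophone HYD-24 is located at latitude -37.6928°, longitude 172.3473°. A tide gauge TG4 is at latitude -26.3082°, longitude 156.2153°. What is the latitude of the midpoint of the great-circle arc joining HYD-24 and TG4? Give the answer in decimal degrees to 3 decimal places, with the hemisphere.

32.256°S

Bx = cos φ₂ cos Δλ = 0.861126,  By = cos φ₂ sin Δλ = -0.249072
φₘ = atan2(sin φ₁ + sin φ₂, √((cos φ₁ + Bx)² + By²)) = -32.25605°
λₘ = λ₁ + atan2(By, cos φ₁ + Bx) = 163.77556°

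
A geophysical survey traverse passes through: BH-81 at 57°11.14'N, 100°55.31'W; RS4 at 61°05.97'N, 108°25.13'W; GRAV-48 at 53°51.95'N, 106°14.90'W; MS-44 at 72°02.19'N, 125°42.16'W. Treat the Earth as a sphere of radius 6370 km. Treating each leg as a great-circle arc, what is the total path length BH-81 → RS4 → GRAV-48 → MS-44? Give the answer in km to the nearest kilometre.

BH-81: φ = +57.18567°, λ = -100.92183°
RS4: φ = +61.09950°, λ = -108.41883°
GRAV-48: φ = +53.86583°, λ = -106.24833°
MS-44: φ = +72.03650°, λ = -125.70267°
BH-81→RS4: c = 0.095650 rad, d = 609.29 km
RS4→GRAV-48: c = 0.127865 rad, d = 814.50 km
GRAV-48→MS-44: c = 0.348902 rad, d = 2222.50 km
Total = 609.29 + 814.50 + 2222.50 = 3646.30 km

3646 km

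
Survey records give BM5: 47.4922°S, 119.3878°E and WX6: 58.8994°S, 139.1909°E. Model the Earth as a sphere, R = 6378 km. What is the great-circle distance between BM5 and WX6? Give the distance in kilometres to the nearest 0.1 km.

1819.0 km

Δφ = -11.4072°,  Δλ = 19.8031°
a = sin²(Δφ/2) + cos φ₁ cos φ₂ sin²(Δλ/2) = 0.020197
c = 2·arcsin(√a) = 0.285198 rad = 16.3406°
d = R·c = 6378 × 0.285198 = 1819.0 km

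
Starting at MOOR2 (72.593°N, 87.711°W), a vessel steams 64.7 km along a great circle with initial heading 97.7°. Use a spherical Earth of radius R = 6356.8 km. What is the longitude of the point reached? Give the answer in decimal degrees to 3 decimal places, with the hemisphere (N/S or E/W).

85.788°W

δ = d/R = 64.7/6356.8 = 0.010178 rad
φ₂ = arcsin(sin φ₁ cos δ + cos φ₁ sin δ cos θ)
   = arcsin(0.95420·0.99995 + 0.29916·0.01018·-0.13399) = 72.50561°
λ₂ = λ₁ + atan2(sin θ sin δ cos φ₁, cos δ − sin φ₁ sin φ₂) = -85.78825°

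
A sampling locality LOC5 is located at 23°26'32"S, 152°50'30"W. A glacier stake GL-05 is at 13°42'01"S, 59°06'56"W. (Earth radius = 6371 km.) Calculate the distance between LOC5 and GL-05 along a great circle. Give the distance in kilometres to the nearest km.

LOC5: φ = -23.44222°, λ = -152.84167°
GL-05: φ = -13.70028°, λ = -59.11556°
Δφ = 9.7419°,  Δλ = 93.7261°
a = sin²(Δφ/2) + cos φ₁ cos φ₂ sin²(Δλ/2) = 0.481852
c = 2·arcsin(√a) = 1.534493 rad = 87.9200°
d = R·c = 6371 × 1.534493 = 9776.3 km

9776 km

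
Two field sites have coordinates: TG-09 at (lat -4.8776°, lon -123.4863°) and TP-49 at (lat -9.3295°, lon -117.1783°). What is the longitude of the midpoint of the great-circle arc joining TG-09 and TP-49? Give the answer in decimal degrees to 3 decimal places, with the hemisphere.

120.348°W

Bx = cos φ₂ cos Δλ = 0.980798,  By = cos φ₂ sin Δλ = 0.108420
φₘ = atan2(sin φ₁ + sin φ₂, √((cos φ₁ + Bx)² + By²)) = -7.11422°
λₘ = λ₁ + atan2(By, cos φ₁ + Bx) = -120.34759°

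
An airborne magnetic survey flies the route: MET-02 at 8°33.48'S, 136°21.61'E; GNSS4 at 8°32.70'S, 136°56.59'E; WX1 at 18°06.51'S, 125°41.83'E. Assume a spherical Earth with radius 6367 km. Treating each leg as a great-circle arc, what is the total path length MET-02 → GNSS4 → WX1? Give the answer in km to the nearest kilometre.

1678 km

MET-02: φ = -8.55800°, λ = +136.36017°
GNSS4: φ = -8.54500°, λ = +136.94317°
WX1: φ = -18.10850°, λ = +125.69717°
MET-02→GNSS4: c = 0.010065 rad, d = 64.08 km
GNSS4→WX1: c = 0.253444 rad, d = 1613.68 km
Total = 64.08 + 1613.68 = 1677.76 km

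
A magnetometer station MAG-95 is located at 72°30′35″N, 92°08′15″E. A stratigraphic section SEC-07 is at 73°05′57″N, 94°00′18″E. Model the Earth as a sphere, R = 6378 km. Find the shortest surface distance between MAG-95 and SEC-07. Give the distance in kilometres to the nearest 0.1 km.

89.9 km

MAG-95: φ = +72.50972°, λ = +92.13750°
SEC-07: φ = +73.09917°, λ = +94.00500°
Δφ = 0.5894°,  Δλ = 1.8675°
a = sin²(Δφ/2) + cos φ₁ cos φ₂ sin²(Δλ/2) = 0.000050
c = 2·arcsin(√a) = 0.014094 rad = 0.8076°
d = R·c = 6378 × 0.014094 = 89.9 km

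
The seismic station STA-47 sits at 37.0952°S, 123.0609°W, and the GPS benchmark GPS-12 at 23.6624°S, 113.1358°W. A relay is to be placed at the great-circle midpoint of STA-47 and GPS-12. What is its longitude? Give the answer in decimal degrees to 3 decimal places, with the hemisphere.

117.755°W

Bx = cos φ₂ cos Δλ = 0.902218,  By = cos φ₂ sin Δλ = 0.157870
φₘ = atan2(sin φ₁ + sin φ₂, √((cos φ₁ + Bx)² + By²)) = -30.47231°
λₘ = λ₁ + atan2(By, cos φ₁ + Bx) = -117.75492°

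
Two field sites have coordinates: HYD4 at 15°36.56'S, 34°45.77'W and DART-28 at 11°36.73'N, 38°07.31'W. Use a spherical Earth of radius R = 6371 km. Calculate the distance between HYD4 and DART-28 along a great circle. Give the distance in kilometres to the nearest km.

3049 km

HYD4: φ = -15.60933°, λ = -34.76283°
DART-28: φ = +11.61217°, λ = -38.12183°
Δφ = 27.2215°,  Δλ = -3.3590°
a = sin²(Δφ/2) + cos φ₁ cos φ₂ sin²(Δλ/2) = 0.056188
c = 2·arcsin(√a) = 0.478636 rad = 27.4238°
d = R·c = 6371 × 0.478636 = 3049.4 km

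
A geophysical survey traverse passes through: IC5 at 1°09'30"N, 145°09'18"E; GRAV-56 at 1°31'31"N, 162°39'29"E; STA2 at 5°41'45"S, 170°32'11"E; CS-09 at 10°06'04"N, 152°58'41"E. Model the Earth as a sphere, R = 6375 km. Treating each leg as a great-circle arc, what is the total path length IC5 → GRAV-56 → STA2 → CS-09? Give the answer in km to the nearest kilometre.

5758 km

IC5: φ = +1.15833°, λ = +145.15500°
GRAV-56: φ = +1.52528°, λ = +162.65806°
STA2: φ = -5.69583°, λ = +170.53639°
CS-09: φ = +10.10111°, λ = +152.97806°
IC5→GRAV-56: c = 0.305468 rad, d = 1947.36 km
GRAV-56→STA2: c = 0.186389 rad, d = 1188.23 km
STA2→CS-09: c = 0.411326 rad, d = 2622.20 km
Total = 1947.36 + 1188.23 + 2622.20 = 5757.79 km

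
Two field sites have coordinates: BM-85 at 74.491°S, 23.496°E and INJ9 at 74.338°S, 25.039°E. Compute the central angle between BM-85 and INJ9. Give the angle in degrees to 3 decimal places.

0.442°

Δφ = 0.1530°,  Δλ = 1.5430°
a = sin²(Δφ/2) + cos φ₁ cos φ₂ sin²(Δλ/2) = 0.000015
c = 2·arcsin(√a) = 0.007712 rad = 0.4419°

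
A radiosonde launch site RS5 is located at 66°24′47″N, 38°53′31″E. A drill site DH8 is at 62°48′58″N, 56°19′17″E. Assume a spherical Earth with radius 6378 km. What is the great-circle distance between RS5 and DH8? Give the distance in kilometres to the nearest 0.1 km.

RS5: φ = +66.41306°, λ = +38.89194°
DH8: φ = +62.81611°, λ = +56.32139°
Δφ = -3.5969°,  Δλ = 17.4294°
a = sin²(Δφ/2) + cos φ₁ cos φ₂ sin²(Δλ/2) = 0.005182
c = 2·arcsin(√a) = 0.144090 rad = 8.2558°
d = R·c = 6378 × 0.144090 = 919.0 km

919.0 km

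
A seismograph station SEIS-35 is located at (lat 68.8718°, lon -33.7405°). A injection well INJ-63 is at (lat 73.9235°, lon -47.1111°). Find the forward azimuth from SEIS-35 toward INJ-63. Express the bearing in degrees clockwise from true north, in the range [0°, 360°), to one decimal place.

Δλ = -13.3706°
y = sin Δλ · cos φ₂ = -0.064038
x = cos φ₁ sin φ₂ − sin φ₁ cos φ₂ cos Δλ = 0.095056
θ = atan2(y, x) = -33.9674° → 326.0326° (mod 360°)

326.0°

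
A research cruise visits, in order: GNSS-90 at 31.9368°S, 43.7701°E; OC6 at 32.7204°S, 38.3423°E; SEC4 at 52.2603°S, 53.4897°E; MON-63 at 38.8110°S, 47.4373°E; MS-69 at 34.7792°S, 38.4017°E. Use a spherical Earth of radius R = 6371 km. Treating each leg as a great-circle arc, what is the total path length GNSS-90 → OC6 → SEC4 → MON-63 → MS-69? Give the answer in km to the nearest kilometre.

5496 km

GNSS-90→OC6: c = 0.081199 rad, d = 517.32 km
OC6→SEC4: c = 0.391028 rad, d = 2491.24 km
SEC4→MON-63: c = 0.245904 rad, d = 1566.66 km
MON-63→MS-69: c = 0.144464 rad, d = 920.38 km
Total = 517.32 + 2491.24 + 1566.66 + 920.38 = 5495.59 km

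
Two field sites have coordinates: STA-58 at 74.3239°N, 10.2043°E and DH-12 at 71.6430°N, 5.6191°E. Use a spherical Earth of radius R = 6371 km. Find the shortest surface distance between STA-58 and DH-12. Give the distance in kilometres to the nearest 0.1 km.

333.1 km

Δφ = -2.6809°,  Δλ = -4.5852°
a = sin²(Δφ/2) + cos φ₁ cos φ₂ sin²(Δλ/2) = 0.000683
c = 2·arcsin(√a) = 0.052290 rad = 2.9960°
d = R·c = 6371 × 0.052290 = 333.1 km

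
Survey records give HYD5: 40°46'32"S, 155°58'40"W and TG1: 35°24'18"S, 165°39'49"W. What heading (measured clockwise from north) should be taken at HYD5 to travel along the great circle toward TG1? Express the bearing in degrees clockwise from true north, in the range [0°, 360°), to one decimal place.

302.1°

HYD5: φ = -40.77556°, λ = -155.97778°
TG1: φ = -35.40500°, λ = -165.66361°
Δλ = -9.6858°
y = sin Δλ · cos φ₂ = -0.137133
x = cos φ₁ sin φ₂ − sin φ₁ cos φ₂ cos Δλ = 0.086008
θ = atan2(y, x) = -57.9045° → 302.0955° (mod 360°)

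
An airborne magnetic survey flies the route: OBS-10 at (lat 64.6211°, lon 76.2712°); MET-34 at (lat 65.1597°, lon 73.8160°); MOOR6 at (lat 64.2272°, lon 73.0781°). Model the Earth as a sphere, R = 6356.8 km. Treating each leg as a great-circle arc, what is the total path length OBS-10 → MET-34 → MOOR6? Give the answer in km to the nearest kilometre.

239 km

OBS-10→MET-34: c = 0.020468 rad, d = 130.11 km
MET-34→MOOR6: c = 0.017181 rad, d = 109.21 km
Total = 130.11 + 109.21 = 239.33 km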